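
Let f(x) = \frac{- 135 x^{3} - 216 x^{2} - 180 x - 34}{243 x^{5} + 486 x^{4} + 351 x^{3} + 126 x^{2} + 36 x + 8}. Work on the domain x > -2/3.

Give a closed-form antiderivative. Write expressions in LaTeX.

Differentiate the proposed F(x) back; it has to land on f(x) exactly.
Check: d/dx[\frac{- 45 x^{2} \operatorname{atan}{\left(3 x \right)} - 60 x \operatorname{atan}{\left(3 x \right)} - 20 \operatorname{atan}{\left(3 x \right)} - 3}{27 x^{2} + 36 x + 12}] = \frac{- 135 x^{3} - 216 x^{2} - 180 x - 34}{243 x^{5} + 486 x^{4} + 351 x^{3} + 126 x^{2} + 36 x + 8} = f(x).

An antiderivative is F(x) = \frac{- 45 x^{2} \operatorname{atan}{\left(3 x \right)} - 60 x \operatorname{atan}{\left(3 x \right)} - 20 \operatorname{atan}{\left(3 x \right)} - 3}{27 x^{2} + 36 x + 12}.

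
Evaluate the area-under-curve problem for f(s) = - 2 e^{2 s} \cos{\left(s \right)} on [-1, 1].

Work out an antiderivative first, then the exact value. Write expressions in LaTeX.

Check any antiderivative F(s) by computing F'(s) and comparing it with f(s).
F(s) = - \frac{2 e^{2 s} \sin{\left(s \right)}}{5} - \frac{4 e^{2 s} \cos{\left(s \right)}}{5} is an antiderivative of f.
Check: d/ds[- \frac{2 e^{2 s} \sin{\left(s \right)}}{5} - \frac{4 e^{2 s} \cos{\left(s \right)}}{5}] = - 2 e^{2 s} \cos{\left(s \right)} = f(s).
F(1) = - \frac{4 e^{2} \cos{\left(1 \right)}}{5} - \frac{2 e^{2} \sin{\left(1 \right)}}{5}; F(-1) = - \frac{4 \cos{\left(1 \right)}}{5 e^{2}} + \frac{2 \sin{\left(1 \right)}}{5 e^{2}}.
Integral = F(1) - F(-1) = - \frac{4 e^{2} \cos{\left(1 \right)}}{5} - \frac{2 e^{2} \sin{\left(1 \right)}}{5} - \frac{2 \sin{\left(1 \right)}}{5 e^{2}} + \frac{4 \cos{\left(1 \right)}}{5 e^{2}}.

Antiderivative: F(s) = - \frac{2 e^{2 s} \sin{\left(s \right)}}{5} - \frac{4 e^{2 s} \cos{\left(s \right)}}{5}; value = - \frac{4 e^{2} \cos{\left(1 \right)}}{5} - \frac{2 e^{2} \sin{\left(1 \right)}}{5} - \frac{2 \sin{\left(1 \right)}}{5 e^{2}} + \frac{4 \cos{\left(1 \right)}}{5 e^{2}}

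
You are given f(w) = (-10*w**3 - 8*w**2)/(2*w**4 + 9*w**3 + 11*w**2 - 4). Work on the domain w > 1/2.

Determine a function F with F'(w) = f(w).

An antiderivative is F(w) = -(13*w*log(w - 1/2) + 50*w*log(w + 1) + 312*w*log(w + 2) + 26*log(w - 1/2) + 100*log(w + 1) + 624*log(w + 2) + 720)/(75*(w + 2)).

The denominator factors as (w + 1)*(w + 2)**2*(2*w - 1); partial fractions split f into directly integrable pieces: -26/(75*(2*w - 1)) - 104/(25*(w + 2)) + 48/(5*(w + 2)**2) - 2/(3*(w + 1)).
Check: d/dw[-(13*w*log(w - 1/2) + 50*w*log(w + 1) + 312*w*log(w + 2) + 26*log(w - 1/2) + 100*log(w + 1) + 624*log(w + 2) + 720)/(75*(w + 2))] = (-10*w**3 - 8*w**2)/(2*w**4 + 9*w**3 + 11*w**2 - 4) = f(w).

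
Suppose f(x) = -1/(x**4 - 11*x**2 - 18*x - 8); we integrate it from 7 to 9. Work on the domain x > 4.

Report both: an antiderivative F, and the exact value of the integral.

Antiderivative: F(x) = -(x*log(x - 4) + 24*x*log(x + 1) - 25*x*log(x + 2) + log(x - 4) + 24*log(x + 1) - 25*log(x + 2) + 30)/(150*(x + 1)); value = -4*log(10)/25 - log(9)/6 - log(5)/150 + 1/200 + log(3)/150 + 4*log(8)/25 + log(11)/6

The denominator factors as (x - 4)*(x + 1)**2*(x + 2); partial fractions split f into directly integrable pieces: 1/(6*(x + 2)) - 4/(25*(x + 1)) + 1/(5*(x + 1)**2) - 1/(150*(x - 4)).
F(x) = -(x*log(x - 4) + 24*x*log(x + 1) - 25*x*log(x + 2) + log(x - 4) + 24*log(x + 1) - 25*log(x + 2) + 30)/(150*(x + 1)) is an antiderivative of f.
Check: d/dx[-(x*log(x - 4) + 24*x*log(x + 1) - 25*x*log(x + 2) + log(x - 4) + 24*log(x + 1) - 25*log(x + 2) + 30)/(150*(x + 1))] = -1/(x**4 - 11*x**2 - 18*x - 8) = f(x).
F(9) = -4*log(10)/25 - 1/50 - log(5)/150 + log(11)/6; F(7) = -4*log(8)/25 - 1/40 - log(3)/150 + log(9)/6.
Integral = F(9) - F(7) = -4*log(10)/25 - log(9)/6 - log(5)/150 + 1/200 + log(3)/150 + 4*log(8)/25 + log(11)/6.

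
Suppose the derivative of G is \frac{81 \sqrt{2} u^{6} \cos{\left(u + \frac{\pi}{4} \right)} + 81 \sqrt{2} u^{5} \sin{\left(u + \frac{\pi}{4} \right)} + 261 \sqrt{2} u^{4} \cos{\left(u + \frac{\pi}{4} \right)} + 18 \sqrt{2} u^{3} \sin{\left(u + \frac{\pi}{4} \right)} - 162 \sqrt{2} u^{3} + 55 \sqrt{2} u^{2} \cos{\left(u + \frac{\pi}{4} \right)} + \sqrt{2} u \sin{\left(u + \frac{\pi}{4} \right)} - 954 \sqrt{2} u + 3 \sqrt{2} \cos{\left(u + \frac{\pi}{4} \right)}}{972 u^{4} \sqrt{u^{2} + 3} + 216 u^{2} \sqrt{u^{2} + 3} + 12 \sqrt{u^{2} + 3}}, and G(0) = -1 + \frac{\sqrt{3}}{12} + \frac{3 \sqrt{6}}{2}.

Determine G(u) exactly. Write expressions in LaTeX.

Recognize the product-rule pattern: G'(u) = v'r + vr' with v = \frac{2 \sqrt{\frac{u^{2}}{2} + \frac{3}{2}}}{3}, r = \frac{\sin{\left(u + \frac{\pi}{4} \right)}}{4} + \frac{3}{2 \left(3 u^{2} + \frac{1}{3}\right)}, so integration by parts undoes it.
A general antiderivative is \frac{2 \sqrt{\frac{u^{2}}{2} + \frac{3}{2}} \left(\frac{\sin{\left(u + \frac{\pi}{4} \right)}}{4} + \frac{3}{2 \left(3 u^{2} + \frac{1}{3}\right)}\right)}{3} + C.
The condition gives C = -1 + \frac{\sqrt{3}}{12} + \frac{3 \sqrt{6}}{2} - (\frac{\sqrt{3}}{12} + \frac{3 \sqrt{6}}{2}) = -1.
So G(u) = \frac{9 \sqrt{2} u^{2} \sqrt{u^{2} + 3} \sin{\left(u + \frac{\pi}{4} \right)} - 108 u^{2} + \sqrt{2} \sqrt{u^{2} + 3} \sin{\left(u + \frac{\pi}{4} \right)} + 18 \sqrt{2} \sqrt{u^{2} + 3} - 12}{108 u^{2} + 12}.
Check: d/du[\frac{9 \sqrt{2} u^{2} \sqrt{u^{2} + 3} \sin{\left(u + \frac{\pi}{4} \right)} - 108 u^{2} + \sqrt{2} \sqrt{u^{2} + 3} \sin{\left(u + \frac{\pi}{4} \right)} + 18 \sqrt{2} \sqrt{u^{2} + 3} - 12}{108 u^{2} + 12}] = \frac{81 \sqrt{2} u^{6} \cos{\left(u + \frac{\pi}{4} \right)} + 81 \sqrt{2} u^{5} \sin{\left(u + \frac{\pi}{4} \right)} + 261 \sqrt{2} u^{4} \cos{\left(u + \frac{\pi}{4} \right)} + 18 \sqrt{2} u^{3} \sin{\left(u + \frac{\pi}{4} \right)} - 162 \sqrt{2} u^{3} + 55 \sqrt{2} u^{2} \cos{\left(u + \frac{\pi}{4} \right)} + \sqrt{2} u \sin{\left(u + \frac{\pi}{4} \right)} - 954 \sqrt{2} u + 3 \sqrt{2} \cos{\left(u + \frac{\pi}{4} \right)}}{972 u^{4} \sqrt{u^{2} + 3} + 216 u^{2} \sqrt{u^{2} + 3} + 12 \sqrt{u^{2} + 3}} = G'(u).

G(u) = \frac{9 \sqrt{2} u^{2} \sqrt{u^{2} + 3} \sin{\left(u + \frac{\pi}{4} \right)} - 108 u^{2} + \sqrt{2} \sqrt{u^{2} + 3} \sin{\left(u + \frac{\pi}{4} \right)} + 18 \sqrt{2} \sqrt{u^{2} + 3} - 12}{108 u^{2} + 12}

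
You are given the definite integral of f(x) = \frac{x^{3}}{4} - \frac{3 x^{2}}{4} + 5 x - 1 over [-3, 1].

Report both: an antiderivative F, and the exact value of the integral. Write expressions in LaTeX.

Antiderivative: F(x) = \frac{x^{4}}{16} - \frac{x^{3}}{4} + \frac{5 x^{2}}{2} - x; value = -36

The integrand splits into summands that can be handled one at a time.
F(x) = \frac{x^{4}}{16} - \frac{x^{3}}{4} + \frac{5 x^{2}}{2} - x is an antiderivative of f.
Check: d/dx[\frac{x^{4}}{16} - \frac{x^{3}}{4} + \frac{5 x^{2}}{2} - x] = \frac{x^{3}}{4} - \frac{3 x^{2}}{4} + 5 x - 1 = f(x).
F(1) = \frac{21}{16}; F(-3) = \frac{597}{16}.
Integral = F(1) - F(-3) = -36.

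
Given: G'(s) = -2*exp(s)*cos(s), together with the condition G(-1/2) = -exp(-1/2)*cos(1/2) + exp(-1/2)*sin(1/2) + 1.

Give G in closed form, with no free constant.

G(s) = -exp(s)*sin(s) - exp(s)*cos(s) + 1

The proposed G(s) is checked by its d/ds: the result must match the given G'(s).
A general antiderivative is -exp(s)*sin(s) - exp(s)*cos(s) + C.
The condition gives C = -exp(-1/2)*cos(1/2) + exp(-1/2)*sin(1/2) + 1 - (-exp(-1/2)*cos(1/2) + exp(-1/2)*sin(1/2)) = 1.
So G(s) = -exp(s)*sin(s) - exp(s)*cos(s) + 1.
Check: d/ds[-exp(s)*sin(s) - exp(s)*cos(s) + 1] = -2*exp(s)*cos(s) = G'(s).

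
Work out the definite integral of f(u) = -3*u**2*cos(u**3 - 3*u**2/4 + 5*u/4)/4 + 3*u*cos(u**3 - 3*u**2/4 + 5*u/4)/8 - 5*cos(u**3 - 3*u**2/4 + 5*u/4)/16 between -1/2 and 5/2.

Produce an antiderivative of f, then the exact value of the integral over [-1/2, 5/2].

f matches the chain-rule pattern g'(h)*h' with inner function h(u) = u**3 - 3*u**2/4 + 5*u/4; substituting w = h(u) collapses the integral.
F(u) = -sin(u**3 - 3*u**2/4 + 5*u/4)/4 is an antiderivative of f.
Check: d/du[-sin(u**3 - 3*u**2/4 + 5*u/4)/4] = -3*u**2*cos(u**3 - 3*u**2/4 + 5*u/4)/4 + 3*u*cos(u**3 - 3*u**2/4 + 5*u/4)/8 - 5*cos(u**3 - 3*u**2/4 + 5*u/4)/16 = f(u).
F(5/2) = -sin(225/16)/4; F(-1/2) = sin(15/16)/4.
Integral = F(5/2) - F(-1/2) = -sin(225/16)/4 - sin(15/16)/4.

Antiderivative: F(u) = -sin(u**3 - 3*u**2/4 + 5*u/4)/4; value = -sin(225/16)/4 - sin(15/16)/4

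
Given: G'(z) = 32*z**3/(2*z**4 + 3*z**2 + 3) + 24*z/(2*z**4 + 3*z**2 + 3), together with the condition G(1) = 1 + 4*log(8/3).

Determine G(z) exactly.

G'(z) matches the chain-rule pattern g'(h)*h' with inner function h(z) = 2*z**4/3 + z**2 + 1; substituting u = h(z) collapses the integral.
A general antiderivative is 4*log(2*z**4/3 + z**2 + 1) + C.
The condition gives C = 1 + 4*log(8/3) - (4*log(8/3)) = 1.
So G(z) = 4*log(2*z**4/3 + z**2 + 1) + 1.
Check: d/dz[4*log(2*z**4/3 + z**2 + 1) + 1] = (32*z**3 + 24*z)/(2*z**4 + 3*z**2 + 3), which equals G'(z).

G(z) = 4*log(2*z**4/3 + z**2 + 1) + 1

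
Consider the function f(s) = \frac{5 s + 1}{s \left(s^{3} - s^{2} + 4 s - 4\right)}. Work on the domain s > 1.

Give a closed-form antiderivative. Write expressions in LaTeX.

An antiderivative is F(s) = \frac{- 10 \log{\left(s \right)} + 48 \log{\left(s - 1 \right)} - 19 \log{\left(s^{2} + 4 \right)} - 24 \operatorname{atan}{\left(\frac{s}{2} \right)}}{40}.

The denominator factors as s \left(s - 1\right) \left(s^{2} + 4\right); partial fractions split f into directly integrable pieces: - \frac{19 s + 24}{20 \left(s^{2} + 4\right)} + \frac{6}{5 \left(s - 1\right)} - \frac{1}{4 s}.
Check: d/ds[\frac{- 10 \log{\left(s \right)} + 48 \log{\left(s - 1 \right)} - 19 \log{\left(s^{2} + 4 \right)} - 24 \operatorname{atan}{\left(\frac{s}{2} \right)}}{40}] = \frac{5 s + 1}{s^{4} - s^{3} + 4 s^{2} - 4 s}, which equals f(s).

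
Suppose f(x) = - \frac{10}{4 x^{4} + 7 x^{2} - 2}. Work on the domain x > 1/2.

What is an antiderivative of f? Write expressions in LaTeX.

The denominator factors as \left(2 x - 1\right) \left(2 x + 1\right) \left(x^{2} + 2\right); partial fractions split f into directly integrable pieces: \frac{10}{9 \left(x^{2} + 2\right)} + \frac{20}{9 \left(2 x + 1\right)} - \frac{20}{9 \left(2 x - 1\right)}.
Check: d/dx[- \frac{10 \log{\left(x - \frac{1}{2} \right)}}{9} + \frac{10 \log{\left(x + \frac{1}{2} \right)}}{9} + \frac{5 \sqrt{2} \operatorname{atan}{\left(\frac{\sqrt{2} x}{2} \right)}}{9}] = - \frac{10}{4 x^{4} + 7 x^{2} - 2} = f(x).

An antiderivative is F(x) = - \frac{10 \log{\left(x - \frac{1}{2} \right)}}{9} + \frac{10 \log{\left(x + \frac{1}{2} \right)}}{9} + \frac{5 \sqrt{2} \operatorname{atan}{\left(\frac{\sqrt{2} x}{2} \right)}}{9}.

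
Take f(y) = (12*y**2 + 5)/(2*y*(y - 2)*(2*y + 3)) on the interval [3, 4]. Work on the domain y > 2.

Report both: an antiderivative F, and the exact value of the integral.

Factor the denominator (2*y*(y - 2)*(2*y + 3)) and decompose: f = 64/(21*(2*y + 3)) + 53/(28*(y - 2)) - 5/(12*y); each piece integrates to a log, atan, or power term.
F(y) = -5*log(y)/12 + 53*log(y - 2)/28 + 32*log(y + 3/2)/21 is an antiderivative of f.
Check: d/dy[-5*log(y)/12 + 53*log(y - 2)/28 + 32*log(y + 3/2)/21] = (12*y**2 + 5)/(4*y**3 - 2*y**2 - 12*y), which equals f(y).
F(4) = -5*log(4)/12 + 53*log(2)/28 + 32*log(11/2)/21; F(3) = -5*log(3)/12 + 32*log(9/2)/21.
Integral = F(4) - F(3) = -32*log(9/2)/21 - 5*log(4)/12 + 5*log(3)/12 + 53*log(2)/28 + 32*log(11/2)/21.

Antiderivative: F(y) = -5*log(y)/12 + 53*log(y - 2)/28 + 32*log(y + 3/2)/21; value = -32*log(9/2)/21 - 5*log(4)/12 + 5*log(3)/12 + 53*log(2)/28 + 32*log(11/2)/21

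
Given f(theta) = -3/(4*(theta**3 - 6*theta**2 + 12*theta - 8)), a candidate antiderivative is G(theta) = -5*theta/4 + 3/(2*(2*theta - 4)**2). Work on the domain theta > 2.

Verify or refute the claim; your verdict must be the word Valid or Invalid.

d/dtheta[G] = (-5*theta**3 + 30*theta**2 - 60*theta + 37)/(4*theta**3 - 24*theta**2 + 48*theta - 32)
d/dtheta[G] - f(theta) = -5/4 != 0.

Invalid: d/dtheta[G] - f = -5/4, which is not 0.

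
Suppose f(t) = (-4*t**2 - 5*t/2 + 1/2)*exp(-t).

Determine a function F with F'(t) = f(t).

Recognize the product-rule pattern: f = u'v + uv' with u = 4*t**2 + 21*t/2 + 10, v = exp(-t), so integration by parts undoes it.
Check: d/dt[(8*t**2 + 21*t + 20)*exp(-t)/2] = (-8*t**2 - 5*t + 1)*exp(-t)/2, which equals f(t).

An antiderivative is F(t) = (8*t**2 + 21*t + 20)*exp(-t)/2.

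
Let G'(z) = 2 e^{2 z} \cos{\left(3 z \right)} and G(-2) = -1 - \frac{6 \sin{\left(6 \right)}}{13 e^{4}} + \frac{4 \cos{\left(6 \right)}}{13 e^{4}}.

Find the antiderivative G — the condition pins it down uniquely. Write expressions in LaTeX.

For G(z) to be correct, d/dz[G] must agree with the stated G'(z) identically.
A general antiderivative is \frac{6 e^{2 z} \sin{\left(3 z \right)}}{13} + \frac{4 e^{2 z} \cos{\left(3 z \right)}}{13} + C.
The condition gives C = -1 - \frac{6 \sin{\left(6 \right)}}{13 e^{4}} + \frac{4 \cos{\left(6 \right)}}{13 e^{4}} - (- \frac{6 \sin{\left(6 \right)}}{13 e^{4}} + \frac{4 \cos{\left(6 \right)}}{13 e^{4}}) = -1.
So G(z) = \frac{6 e^{2 z} \sin{\left(3 z \right)} + 4 e^{2 z} \cos{\left(3 z \right)} - 13}{13}.
Check: d/dz[\frac{6 e^{2 z} \sin{\left(3 z \right)} + 4 e^{2 z} \cos{\left(3 z \right)} - 13}{13}] = 2 e^{2 z} \cos{\left(3 z \right)} = G'(z).

G(z) = \frac{6 e^{2 z} \sin{\left(3 z \right)} + 4 e^{2 z} \cos{\left(3 z \right)} - 13}{13}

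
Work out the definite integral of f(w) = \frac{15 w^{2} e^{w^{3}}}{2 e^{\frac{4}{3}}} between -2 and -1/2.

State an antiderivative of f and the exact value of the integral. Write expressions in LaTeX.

The substitution u = w^{3} - \frac{4}{3} works: f is exactly (dF/du)*(du/dw) for that inner function.
F(w) = \frac{5 e^{w^{3}}}{2 e^{\frac{4}{3}}} is an antiderivative of f.
Check: d/dw[\frac{5 e^{w^{3}}}{2 e^{\frac{4}{3}}}] = \frac{15 w^{2} e^{w^{3}}}{2 e^{\frac{4}{3}}} = f(w).
F(-1/2) = \frac{5}{2 e^{\frac{35}{24}}}; F(-2) = \frac{5}{2 e^{\frac{28}{3}}}.
Integral = F(-1/2) - F(-2) = - \frac{5}{2 e^{\frac{28}{3}}} + \frac{5}{2 e^{\frac{35}{24}}}.

Antiderivative: F(w) = \frac{5 e^{w^{3}}}{2 e^{\frac{4}{3}}}; value = - \frac{5}{2 e^{\frac{28}{3}}} + \frac{5}{2 e^{\frac{35}{24}}}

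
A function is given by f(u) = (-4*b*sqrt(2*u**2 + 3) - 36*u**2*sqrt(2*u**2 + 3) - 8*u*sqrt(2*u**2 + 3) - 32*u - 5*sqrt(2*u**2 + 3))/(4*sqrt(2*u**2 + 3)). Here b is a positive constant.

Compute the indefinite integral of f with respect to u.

A first test for any F(u): its u-derivative must equal f(u) identically.
Check: d/du[-b*u - 3*u**3 - u**2 - 5*u/4 - 4*sqrt(2*u**2 + 3)] = (-4*b*sqrt(2*u**2 + 3) - 36*u**2*sqrt(2*u**2 + 3) - 8*u*sqrt(2*u**2 + 3) - 32*u - 5*sqrt(2*u**2 + 3))/(4*sqrt(2*u**2 + 3)) = f(u).

F(u) = -b*u - 3*u**3 - u**2 - 5*u/4 - 4*sqrt(2*u**2 + 3) + C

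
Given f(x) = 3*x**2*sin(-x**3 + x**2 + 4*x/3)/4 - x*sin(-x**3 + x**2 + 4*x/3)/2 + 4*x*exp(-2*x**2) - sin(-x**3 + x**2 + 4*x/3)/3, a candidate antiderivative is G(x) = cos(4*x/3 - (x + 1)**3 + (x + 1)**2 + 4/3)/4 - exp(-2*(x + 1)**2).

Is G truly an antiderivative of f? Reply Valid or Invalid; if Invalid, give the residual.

Invalid: d/dx[G] - f = (-9*x**2*exp(2)*exp(4*x)*exp(2*x**2)*sin(-x**3 + x**2 + 4*x/3) - 9*x**2*exp(2)*exp(4*x)*exp(2*x**2)*sin(x**3 + 2*x**2 - x/3 - 4/3) + 6*x*exp(2)*exp(4*x)*exp(2*x**2)*sin(-x**3 + x**2 + 4*x/3) - 12*x*exp(2)*exp(4*x)*exp(2*x**2)*sin(x**3 + 2*x**2 - x/3 - 4/3) - 48*x*exp(2)*exp(4*x) + 48*x + 4*exp(2)*exp(4*x)*exp(2*x**2)*sin(-x**3 + x**2 + 4*x/3) + exp(2)*exp(4*x)*exp(2*x**2)*sin(x**3 + 2*x**2 - x/3 - 4/3) + 48)*exp(-2)*exp(-4*x)*exp(-2*x**2)/12, which is not 0.

d/dx[G] = (-9*x**2*exp(2)*exp(4*x)*exp(2*x**2)*sin(x**3 + 2*x**2 - x/3 - 4/3) - 12*x*exp(2)*exp(4*x)*exp(2*x**2)*sin(x**3 + 2*x**2 - x/3 - 4/3) + 48*x + exp(2)*exp(4*x)*exp(2*x**2)*sin(x**3 + 2*x**2 - x/3 - 4/3) + 48)*exp(-2)*exp(-4*x)*exp(-2*x**2)/12
d/dx[G] - f(x) = (-9*x**2*exp(2)*exp(4*x)*exp(2*x**2)*sin(-x**3 + x**2 + 4*x/3) - 9*x**2*exp(2)*exp(4*x)*exp(2*x**2)*sin(x**3 + 2*x**2 - x/3 - 4/3) + 6*x*exp(2)*exp(4*x)*exp(2*x**2)*sin(-x**3 + x**2 + 4*x/3) - 12*x*exp(2)*exp(4*x)*exp(2*x**2)*sin(x**3 + 2*x**2 - x/3 - 4/3) - 48*x*exp(2)*exp(4*x) + 48*x + 4*exp(2)*exp(4*x)*exp(2*x**2)*sin(-x**3 + x**2 + 4*x/3) + exp(2)*exp(4*x)*exp(2*x**2)*sin(x**3 + 2*x**2 - x/3 - 4/3) + 48)*exp(-2)*exp(-4*x)*exp(-2*x**2)/12 != 0.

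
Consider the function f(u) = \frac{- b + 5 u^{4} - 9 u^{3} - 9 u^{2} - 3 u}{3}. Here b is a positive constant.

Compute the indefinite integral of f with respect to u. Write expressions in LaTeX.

F(u) = - \frac{b u}{3} + \frac{u^{5}}{3} - \frac{3 u^{4}}{4} - u^{3} - \frac{u^{2}}{2} + C

Differentiate the proposed F(u) back; it has to land on f(u) exactly.
Check: d/du[- \frac{b u}{3} + \frac{u^{5}}{3} - \frac{3 u^{4}}{4} - u^{3} - \frac{u^{2}}{2}] = - \frac{b}{3} + \frac{5 u^{4}}{3} - 3 u^{3} - 3 u^{2} - u, which equals f(u).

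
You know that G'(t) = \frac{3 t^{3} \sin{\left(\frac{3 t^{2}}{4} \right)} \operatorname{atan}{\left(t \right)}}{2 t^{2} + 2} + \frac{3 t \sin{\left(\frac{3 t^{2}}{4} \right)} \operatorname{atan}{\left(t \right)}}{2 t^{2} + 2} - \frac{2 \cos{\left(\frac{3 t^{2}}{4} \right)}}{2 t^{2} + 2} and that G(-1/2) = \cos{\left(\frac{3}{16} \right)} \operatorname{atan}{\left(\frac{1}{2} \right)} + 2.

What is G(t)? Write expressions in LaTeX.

G(t) = - \cos{\left(\frac{3 t^{2}}{4} \right)} \operatorname{atan}{\left(t \right)} + 2

Recognize the product-rule pattern: G'(t) = u'v + uv' with u = - \operatorname{atan}{\left(t \right)}, v = \cos{\left(\frac{3 t^{2}}{4} \right)}, so integration by parts undoes it.
A general antiderivative is - \cos{\left(\frac{3 t^{2}}{4} \right)} \operatorname{atan}{\left(t \right)} + C.
The condition gives C = \cos{\left(\frac{3}{16} \right)} \operatorname{atan}{\left(\frac{1}{2} \right)} + 2 - (\cos{\left(\frac{3}{16} \right)} \operatorname{atan}{\left(\frac{1}{2} \right)}) = 2.
So G(t) = - \cos{\left(\frac{3 t^{2}}{4} \right)} \operatorname{atan}{\left(t \right)} + 2.
Check: d/dt[- \cos{\left(\frac{3 t^{2}}{4} \right)} \operatorname{atan}{\left(t \right)} + 2] = \frac{3 t^{3} \sin{\left(\frac{3 t^{2}}{4} \right)} \operatorname{atan}{\left(t \right)} + 3 t \sin{\left(\frac{3 t^{2}}{4} \right)} \operatorname{atan}{\left(t \right)} - 2 \cos{\left(\frac{3 t^{2}}{4} \right)}}{2 t^{2} + 2}, which equals G'(t).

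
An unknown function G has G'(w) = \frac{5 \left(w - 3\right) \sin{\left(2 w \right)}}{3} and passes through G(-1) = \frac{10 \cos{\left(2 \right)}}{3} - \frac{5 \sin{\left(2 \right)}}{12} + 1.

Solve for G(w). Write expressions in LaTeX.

G(w) = - \frac{5 w \cos{\left(2 w \right)}}{6} + \frac{5 \sin{\left(2 w \right)}}{12} + \frac{5 \cos{\left(2 w \right)}}{2} + 1

Any candidate G(w) must reproduce the stated G'(w) exactly.
A general antiderivative is - \frac{5 w \cos{\left(2 w \right)}}{6} + \frac{5 \sin{\left(2 w \right)}}{12} + \frac{5 \cos{\left(2 w \right)}}{2} + C.
The condition gives C = \frac{10 \cos{\left(2 \right)}}{3} - \frac{5 \sin{\left(2 \right)}}{12} + 1 - (\frac{10 \cos{\left(2 \right)}}{3} - \frac{5 \sin{\left(2 \right)}}{12}) = 1.
So G(w) = - \frac{5 w \cos{\left(2 w \right)}}{6} + \frac{5 \sin{\left(2 w \right)}}{12} + \frac{5 \cos{\left(2 w \right)}}{2} + 1.
Check: d/dw[- \frac{5 w \cos{\left(2 w \right)}}{6} + \frac{5 \sin{\left(2 w \right)}}{12} + \frac{5 \cos{\left(2 w \right)}}{2} + 1] = \frac{5 w \sin{\left(2 w \right)}}{3} - 5 \sin{\left(2 w \right)}, which equals G'(w).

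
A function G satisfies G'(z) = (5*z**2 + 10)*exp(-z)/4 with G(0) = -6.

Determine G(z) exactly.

G'(z) has the shape u'v + uv' for u = -5*z**2/4 - 5*z/2 - 5 and v = exp(-z) — it is the derivative of the product u*v.
A general antiderivative is (-5*z**2 - 10*z - 20)*exp(-z)/4 + C.
The condition gives C = -6 - (-5) = -1.
So G(z) = (-5*z**2 - 10*z - 4*exp(z) - 20)*exp(-z)/4.
Check: d/dz[(-5*z**2 - 10*z - 4*exp(z) - 20)*exp(-z)/4] = (5*z**2 + 10)*exp(-z)/4 = G'(z).

G(z) = (-5*z**2 - 10*z - 4*exp(z) - 20)*exp(-z)/4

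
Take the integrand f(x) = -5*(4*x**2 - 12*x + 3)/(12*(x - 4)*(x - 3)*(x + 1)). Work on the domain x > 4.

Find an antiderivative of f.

Factor the denominator (12*(x - 4)*(x - 3)*(x + 1)) and decompose: f = -19/(48*(x + 1)) + 5/(16*(x - 3)) - 19/(12*(x - 4)); each piece integrates to a log, atan, or power term.
Check: d/dx[(-76*log(x - 4) + 15*log(x - 3) - 19*log(x + 1))/48] = (-20*x**2 + 60*x - 15)/(12*x**3 - 72*x**2 + 60*x + 144), which equals f(x).

An antiderivative is F(x) = (-76*log(x - 4) + 15*log(x - 3) - 19*log(x + 1))/48.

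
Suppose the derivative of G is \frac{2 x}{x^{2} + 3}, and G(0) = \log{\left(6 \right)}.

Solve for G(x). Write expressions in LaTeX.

G(x) = \log{\left(x^{2} + 3 \right)} + \log{\left(2 \right)}

The substitution u = 2 x^{2} + 6 works: G'(x) is exactly (dG/du)*(du/dx) for that inner function.
A general antiderivative is \log{\left(2 x^{2} + 6 \right)} + C.
The condition gives C = \log{\left(6 \right)} - (\log{\left(6 \right)}) = 0.
So G(x) = \log{\left(x^{2} + 3 \right)} + \log{\left(2 \right)}.
Check: d/dx[\log{\left(x^{2} + 3 \right)} + \log{\left(2 \right)}] = \frac{2 x}{x^{2} + 3} = G'(x).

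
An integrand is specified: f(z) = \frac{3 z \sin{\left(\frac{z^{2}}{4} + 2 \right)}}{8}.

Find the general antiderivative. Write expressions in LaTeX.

F(z) = - \frac{3 \cos{\left(\frac{z^{2}}{4} + 2 \right)}}{4} + C

f matches the chain-rule pattern g'(h)*h' with inner function h(z) = \frac{z^{2}}{4} + 2; substituting u = h(z) collapses the integral.
Check: d/dz[- \frac{3 \cos{\left(\frac{z^{2}}{4} + 2 \right)}}{4}] = \frac{3 z \sin{\left(\frac{z^{2}}{4} + 2 \right)}}{8} = f(z).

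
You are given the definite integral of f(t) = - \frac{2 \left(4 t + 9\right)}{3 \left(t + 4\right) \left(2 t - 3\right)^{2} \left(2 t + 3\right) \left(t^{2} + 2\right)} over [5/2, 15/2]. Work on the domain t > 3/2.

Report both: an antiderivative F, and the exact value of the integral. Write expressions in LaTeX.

Antiderivative: F(t) = \frac{5354 \log{\left(t - \frac{3}{2} \right)}}{314721} - \frac{2 \log{\left(t + \frac{3}{2} \right)}}{765} - \frac{7 \log{\left(t + 4 \right)}}{16335} - \frac{109 \log{\left(t^{2} + 2 \right)}}{15606} - \frac{52 \sqrt{2} \operatorname{atan}{\left(\frac{\sqrt{2} t}{2} \right)}}{7803} + \frac{20}{1122 t - 1683}; value = - \frac{109 \log{\left(\frac{233}{4} \right)}}{15606} - \frac{25}{1683} - \frac{52 \sqrt{2} \operatorname{atan}{\left(\frac{15 \sqrt{2}}{4} \right)}}{7803} - \frac{2 \log{\left(9 \right)}}{765} - \frac{7 \log{\left(\frac{23}{2} \right)}}{16335} + \frac{7 \log{\left(\frac{13}{2} \right)}}{16335} + \frac{2 \log{\left(4 \right)}}{765} + \frac{52 \sqrt{2} \operatorname{atan}{\left(\frac{5 \sqrt{2}}{4} \right)}}{7803} + \frac{109 \log{\left(\frac{33}{4} \right)}}{15606} + \frac{5354 \log{\left(6 \right)}}{314721}

Factor the denominator (3 \left(t + 4\right) \left(2 t - 3\right)^{2} \left(2 t + 3\right) \left(t^{2} + 2\right)) and decompose: f = - \frac{109 t + 104}{7803 \left(t^{2} + 2\right)} - \frac{4}{765 \left(2 t + 3\right)} + \frac{10708}{314721 \left(2 t - 3\right)} - \frac{40}{561 \left(2 t - 3\right)^{2}} - \frac{7}{16335 \left(t + 4\right)}; each piece integrates to a log, atan, or power term.
F(t) = \frac{5354 \log{\left(t - \frac{3}{2} \right)}}{314721} - \frac{2 \log{\left(t + \frac{3}{2} \right)}}{765} - \frac{7 \log{\left(t + 4 \right)}}{16335} - \frac{109 \log{\left(t^{2} + 2 \right)}}{15606} - \frac{52 \sqrt{2} \operatorname{atan}{\left(\frac{\sqrt{2} t}{2} \right)}}{7803} + \frac{20}{1122 t - 1683} is an antiderivative of f.
Check: d/dt[\frac{5354 \log{\left(t - \frac{3}{2} \right)}}{314721} - \frac{2 \log{\left(t + \frac{3}{2} \right)}}{765} - \frac{7 \log{\left(t + 4 \right)}}{16335} - \frac{109 \log{\left(t^{2} + 2 \right)}}{15606} - \frac{52 \sqrt{2} \operatorname{atan}{\left(\frac{\sqrt{2} t}{2} \right)}}{7803} + \frac{20}{1122 t - 1683}] = \frac{- 8 t - 18}{24 t^{6} + 60 t^{5} - 150 t^{4} - 15 t^{3} - 72 t^{2} - 270 t + 648}, which equals f(t).
F(15/2) = - \frac{109 \log{\left(\frac{233}{4} \right)}}{15606} - \frac{52 \sqrt{2} \operatorname{atan}{\left(\frac{15 \sqrt{2}}{4} \right)}}{7803} - \frac{2 \log{\left(9 \right)}}{765} - \frac{7 \log{\left(\frac{23}{2} \right)}}{16335} + \frac{5}{1683} + \frac{5354 \log{\left(6 \right)}}{314721}; F(5/2) = - \frac{109 \log{\left(\frac{33}{4} \right)}}{15606} - \frac{52 \sqrt{2} \operatorname{atan}{\left(\frac{5 \sqrt{2}}{4} \right)}}{7803} - \frac{2 \log{\left(4 \right)}}{765} - \frac{7 \log{\left(\frac{13}{2} \right)}}{16335} + \frac{10}{561}.
Integral = F(15/2) - F(5/2) = - \frac{109 \log{\left(\frac{233}{4} \right)}}{15606} - \frac{25}{1683} - \frac{52 \sqrt{2} \operatorname{atan}{\left(\frac{15 \sqrt{2}}{4} \right)}}{7803} - \frac{2 \log{\left(9 \right)}}{765} - \frac{7 \log{\left(\frac{23}{2} \right)}}{16335} + \frac{7 \log{\left(\frac{13}{2} \right)}}{16335} + \frac{2 \log{\left(4 \right)}}{765} + \frac{52 \sqrt{2} \operatorname{atan}{\left(\frac{5 \sqrt{2}}{4} \right)}}{7803} + \frac{109 \log{\left(\frac{33}{4} \right)}}{15606} + \frac{5354 \log{\left(6 \right)}}{314721}.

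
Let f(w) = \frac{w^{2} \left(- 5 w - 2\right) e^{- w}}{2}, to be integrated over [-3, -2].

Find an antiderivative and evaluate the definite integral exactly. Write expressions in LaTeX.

f has the shape u'v + uv' for u = \frac{5 w^{3}}{2} + \frac{17 w^{2}}{2} + 17 w + 17 and v = e^{- w} — it is the derivative of the product u*v.
F(w) = \frac{\left(5 w^{3} + 17 w^{2} + 34 w + 34\right) e^{- w}}{2} is an antiderivative of f.
Check: d/dw[\frac{\left(5 w^{3} + 17 w^{2} + 34 w + 34\right) e^{- w}}{2}] = \frac{\left(- 5 w^{3} - 2 w^{2}\right) e^{- w}}{2}, which equals f(w).
F(-2) = - 3 e^{2}; F(-3) = - 25 e^{3}.
Integral = F(-2) - F(-3) = - 3 e^{2} + 25 e^{3}.

Antiderivative: F(w) = \frac{\left(5 w^{3} + 17 w^{2} + 34 w + 34\right) e^{- w}}{2}; value = - 3 e^{2} + 25 e^{3}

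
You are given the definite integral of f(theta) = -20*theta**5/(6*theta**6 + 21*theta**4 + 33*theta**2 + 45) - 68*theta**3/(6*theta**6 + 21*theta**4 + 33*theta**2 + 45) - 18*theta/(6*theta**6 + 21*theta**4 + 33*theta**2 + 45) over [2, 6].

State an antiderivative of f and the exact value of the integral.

The integrand splits into summands that can be handled one at a time.
F(theta) = (log(2*theta**2 + 5) - 3*log(theta**4 + theta**2 + 3))/3 is an antiderivative of f.
Check: d/dtheta[(log(2*theta**2 + 5) - 3*log(theta**4 + theta**2 + 3))/3] = (-20*theta**5 - 68*theta**3 - 18*theta)/(6*theta**6 + 21*theta**4 + 33*theta**2 + 45), which equals f(theta).
F(6) = -log(1335) + log(77)/3; F(2) = -log(23) + log(13)/3.
Integral = F(6) - F(2) = -log(1335) - log(13)/3 + log(77)/3 + log(23).

Antiderivative: F(theta) = (log(2*theta**2 + 5) - 3*log(theta**4 + theta**2 + 3))/3; value = -log(1335) - log(13)/3 + log(77)/3 + log(23)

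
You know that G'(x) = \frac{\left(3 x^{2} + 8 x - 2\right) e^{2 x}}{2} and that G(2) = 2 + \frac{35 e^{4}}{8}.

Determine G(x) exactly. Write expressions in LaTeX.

G(x) = \frac{6 x^{2} e^{2 x} + 10 x e^{2 x} - 9 e^{2 x} + 16}{8}

G'(x) has the shape u'v + uv' for u = \frac{3 x^{2}}{4} + \frac{5 x}{4} - \frac{9}{8} and v = e^{2 x} — it is the derivative of the product u*v.
A general antiderivative is \frac{\left(6 x^{2} + 10 x - 9\right) e^{2 x}}{8} + C.
The condition gives C = 2 + \frac{35 e^{4}}{8} - (\frac{35 e^{4}}{8}) = 2.
So G(x) = \frac{6 x^{2} e^{2 x} + 10 x e^{2 x} - 9 e^{2 x} + 16}{8}.
Check: d/dx[\frac{6 x^{2} e^{2 x} + 10 x e^{2 x} - 9 e^{2 x} + 16}{8}] = \frac{3 x^{2} e^{2 x}}{2} + 4 x e^{2 x} - e^{2 x}, which equals G'(x).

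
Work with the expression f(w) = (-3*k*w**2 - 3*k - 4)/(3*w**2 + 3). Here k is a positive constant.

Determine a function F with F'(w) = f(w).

For F(w) to be correct the identity F'(w) - f(w) = 0 must hold.
Check: d/dw[-k*w - 4*atan(w)/3] = (-3*k*w**2 - 3*k - 4)/(3*w**2 + 3) = f(w).

An antiderivative is F(w) = -k*w - 4*atan(w)/3.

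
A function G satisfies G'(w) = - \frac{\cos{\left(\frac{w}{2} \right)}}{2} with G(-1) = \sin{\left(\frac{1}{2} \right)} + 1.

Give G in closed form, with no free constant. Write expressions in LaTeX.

G(w) = 1 - \sin{\left(\frac{w}{2} \right)}

Any candidate G(w) must reproduce the stated G'(w) exactly.
A general antiderivative is - \sin{\left(\frac{w}{2} \right)} + C.
The condition gives C = \sin{\left(\frac{1}{2} \right)} + 1 - (\sin{\left(\frac{1}{2} \right)}) = 1.
So G(w) = 1 - \sin{\left(\frac{w}{2} \right)}.
Check: d/dw[1 - \sin{\left(\frac{w}{2} \right)}] = - \frac{\cos{\left(\frac{w}{2} \right)}}{2} = G'(w).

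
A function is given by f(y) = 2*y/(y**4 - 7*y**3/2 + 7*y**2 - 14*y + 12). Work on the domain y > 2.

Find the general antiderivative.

F(y) = log(y - 2) - 24*log(y - 3/2)/25 - log(y**2 + 4)/50 - 7*atan(y/2)/25 + C

Factor the denominator ((y - 2)*(2*y - 3)*(y**2 + 4)) and decompose: f = -(y + 14)/(25*(y**2 + 4)) - 48/(25*(2*y - 3)) + 1/(y - 2); each piece integrates to a log, atan, or power term.
Check: d/dy[log(y - 2) - 24*log(y - 3/2)/25 - log(y**2 + 4)/50 - 7*atan(y/2)/25] = 4*y/(2*y**4 - 7*y**3 + 14*y**2 - 28*y + 24), which equals f(y).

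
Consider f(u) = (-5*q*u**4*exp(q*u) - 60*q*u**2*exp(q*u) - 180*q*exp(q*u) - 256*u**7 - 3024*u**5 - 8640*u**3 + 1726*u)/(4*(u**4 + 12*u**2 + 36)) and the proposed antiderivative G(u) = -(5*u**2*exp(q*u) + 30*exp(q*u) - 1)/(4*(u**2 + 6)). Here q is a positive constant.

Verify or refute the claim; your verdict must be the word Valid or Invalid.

d/du[G] = (-5*q*u**4*exp(q*u) - 60*q*u**2*exp(q*u) - 180*q*exp(q*u) - 2*u)/(4*u**4 + 48*u**2 + 144)
d/du[G] - f(u) = 64*u**3 - 12*u != 0.

Invalid: d/du[G] - f = 64*u**3 - 12*u, which is not 0.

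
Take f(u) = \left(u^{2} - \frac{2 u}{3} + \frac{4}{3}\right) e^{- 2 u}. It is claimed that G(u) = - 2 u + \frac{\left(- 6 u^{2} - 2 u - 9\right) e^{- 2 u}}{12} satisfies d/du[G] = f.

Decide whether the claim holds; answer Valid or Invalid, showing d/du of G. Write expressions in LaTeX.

d/du[G] = \frac{\left(3 u^{2} - 2 u - 6 e^{2 u} + 4\right) e^{- 2 u}}{3}
d/du[G] - f(u) = -2 != 0.

Invalid: d/du[G] - f = -2, which is not 0.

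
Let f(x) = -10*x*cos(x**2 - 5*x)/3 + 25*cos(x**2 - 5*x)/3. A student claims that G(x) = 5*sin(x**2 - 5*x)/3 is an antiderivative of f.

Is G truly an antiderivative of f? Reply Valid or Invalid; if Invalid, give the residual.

d/dx[G] = 10*x*cos(x**2 - 5*x)/3 - 25*cos(x**2 - 5*x)/3
d/dx[G] - f(x) = 20*x*cos(x**2 - 5*x)/3 - 50*cos(x**2 - 5*x)/3 != 0.

Invalid: d/dx[G] - f = 20*x*cos(x**2 - 5*x)/3 - 50*cos(x**2 - 5*x)/3, which is not 0.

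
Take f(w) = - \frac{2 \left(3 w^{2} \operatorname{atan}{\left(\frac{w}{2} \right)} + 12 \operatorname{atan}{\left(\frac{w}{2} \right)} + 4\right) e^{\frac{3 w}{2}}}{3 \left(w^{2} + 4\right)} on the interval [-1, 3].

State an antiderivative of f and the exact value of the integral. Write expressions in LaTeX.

f has the shape u'v + uv' for u = - \frac{4 \operatorname{atan}{\left(\frac{w}{2} \right)}}{3} and v = e^{\frac{3 w}{2}} — it is the derivative of the product u*v.
F(w) = - \frac{4 e^{\frac{3 w}{2}} \operatorname{atan}{\left(\frac{w}{2} \right)}}{3} is an antiderivative of f.
Check: d/dw[- \frac{4 e^{\frac{3 w}{2}} \operatorname{atan}{\left(\frac{w}{2} \right)}}{3}] = \frac{- 6 w^{2} e^{\frac{3 w}{2}} \operatorname{atan}{\left(\frac{w}{2} \right)} - 24 e^{\frac{3 w}{2}} \operatorname{atan}{\left(\frac{w}{2} \right)} - 8 e^{\frac{3 w}{2}}}{3 w^{2} + 12}, which equals f(w).
F(3) = - \frac{4 e^{\frac{9}{2}} \operatorname{atan}{\left(\frac{3}{2} \right)}}{3}; F(-1) = \frac{4 \operatorname{atan}{\left(\frac{1}{2} \right)}}{3 e^{\frac{3}{2}}}.
Integral = F(3) - F(-1) = - \frac{4 e^{\frac{9}{2}} \operatorname{atan}{\left(\frac{3}{2} \right)}}{3} - \frac{4 \operatorname{atan}{\left(\frac{1}{2} \right)}}{3 e^{\frac{3}{2}}}.

Antiderivative: F(w) = - \frac{4 e^{\frac{3 w}{2}} \operatorname{atan}{\left(\frac{w}{2} \right)}}{3}; value = - \frac{4 e^{\frac{9}{2}} \operatorname{atan}{\left(\frac{3}{2} \right)}}{3} - \frac{4 \operatorname{atan}{\left(\frac{1}{2} \right)}}{3 e^{\frac{3}{2}}}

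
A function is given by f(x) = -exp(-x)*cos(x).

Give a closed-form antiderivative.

Any candidate F(x) must reproduce f(x) exactly when differentiated.
Check: d/dx[(-sin(x) + cos(x))*exp(-x)/2] = -exp(-x)*cos(x) = f(x).

An antiderivative is F(x) = (-sin(x) + cos(x))*exp(-x)/2.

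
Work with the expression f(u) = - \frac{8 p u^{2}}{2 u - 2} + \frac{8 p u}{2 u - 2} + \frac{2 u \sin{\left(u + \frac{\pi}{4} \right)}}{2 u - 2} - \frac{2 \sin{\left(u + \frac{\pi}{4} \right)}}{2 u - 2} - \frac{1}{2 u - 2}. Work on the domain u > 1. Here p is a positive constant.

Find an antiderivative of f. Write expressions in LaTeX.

The integrand splits into summands that can be handled one at a time.
Check: d/du[- \frac{4 p u^{2} + \log{\left(4 u - 4 \right)} + 2 \cos{\left(u + \frac{\pi}{4} \right)}}{2}] = \frac{- 8 p u^{2} + 8 p u + 2 u \sin{\left(u + \frac{\pi}{4} \right)} - 2 \sin{\left(u + \frac{\pi}{4} \right)} - 1}{2 u - 2}, which equals f(u).

An antiderivative is F(u) = - \frac{4 p u^{2} + \log{\left(4 u - 4 \right)} + 2 \cos{\left(u + \frac{\pi}{4} \right)}}{2}.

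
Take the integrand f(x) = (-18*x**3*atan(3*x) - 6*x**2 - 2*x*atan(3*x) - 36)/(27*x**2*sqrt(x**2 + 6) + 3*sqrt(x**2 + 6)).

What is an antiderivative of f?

An antiderivative is F(x) = -2*sqrt(x**2 + 6)*atan(3*x)/3.

f has the shape u'v + uv' for u = -2*sqrt(x**2 + 6)/3 and v = atan(3*x) — it is the derivative of the product u*v.
Check: d/dx[-2*sqrt(x**2 + 6)*atan(3*x)/3] = (-18*x**3*atan(3*x) - 6*x**2 - 2*x*atan(3*x) - 36)/(27*x**2*sqrt(x**2 + 6) + 3*sqrt(x**2 + 6)) = f(x).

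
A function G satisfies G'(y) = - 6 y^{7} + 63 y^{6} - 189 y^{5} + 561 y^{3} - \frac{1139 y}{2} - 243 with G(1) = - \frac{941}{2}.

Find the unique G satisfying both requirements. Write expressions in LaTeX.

The integrand splits into summands that can be handled one at a time.
A general antiderivative is - \frac{3 y^{4}}{2} - \frac{5 y^{2}}{4} - \frac{3 \left(- y^{2} + 3 y + 3\right)^{4}}{4} + C.
The condition gives C = - \frac{941}{2} - (- \frac{943}{2}) = 1.
So G(y) = - \frac{3 y^{8}}{4} + 9 y^{7} - \frac{63 y^{6}}{2} + \frac{561 y^{4}}{4} - \frac{1139 y^{2}}{4} - 243 y - \frac{239}{4}.
Check: d/dy[- \frac{3 y^{8}}{4} + 9 y^{7} - \frac{63 y^{6}}{2} + \frac{561 y^{4}}{4} - \frac{1139 y^{2}}{4} - 243 y - \frac{239}{4}] = - 6 y^{7} + 63 y^{6} - 189 y^{5} + 561 y^{3} - \frac{1139 y}{2} - 243 = G'(y).

G(y) = - \frac{3 y^{8}}{4} + 9 y^{7} - \frac{63 y^{6}}{2} + \frac{561 y^{4}}{4} - \frac{1139 y^{2}}{4} - 243 y - \frac{239}{4}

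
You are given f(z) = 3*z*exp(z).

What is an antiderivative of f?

f has the shape u'v + uv' for u = 3*z - 3 and v = exp(z) — it is the derivative of the product u*v.
Check: d/dz[3*z*exp(z) - 3*exp(z)] = 3*z*exp(z) = f(z).

An antiderivative is F(z) = 3*z*exp(z) - 3*exp(z).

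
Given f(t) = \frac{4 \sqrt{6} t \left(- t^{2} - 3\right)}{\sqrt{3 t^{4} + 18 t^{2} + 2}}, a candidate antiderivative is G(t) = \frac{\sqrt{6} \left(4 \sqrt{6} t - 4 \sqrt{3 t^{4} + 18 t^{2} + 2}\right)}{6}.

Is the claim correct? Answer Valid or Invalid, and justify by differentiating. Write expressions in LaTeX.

d/dt[G] = \frac{- 4 \sqrt{6} t^{3} - 12 \sqrt{6} t + 4 \sqrt{3 t^{4} + 18 t^{2} + 2}}{\sqrt{3 t^{4} + 18 t^{2} + 2}}
d/dt[G] - f(t) = 4 != 0.

Invalid: d/dt[G] - f = 4, which is not 0.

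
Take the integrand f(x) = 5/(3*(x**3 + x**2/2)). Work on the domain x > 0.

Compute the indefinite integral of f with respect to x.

Factor the denominator (3*x**2*(2*x + 1)) and decompose: f = 40/(3*(2*x + 1)) - 20/(3*x) + 10/(3*x**2); each piece integrates to a log, atan, or power term.
Check: d/dx[-20*log(x)/3 + 20*log(x + 1/2)/3 - 10/(3*x)] = 10/(6*x**3 + 3*x**2), which equals f(x).

F(x) = -20*log(x)/3 + 20*log(x + 1/2)/3 - 10/(3*x) + C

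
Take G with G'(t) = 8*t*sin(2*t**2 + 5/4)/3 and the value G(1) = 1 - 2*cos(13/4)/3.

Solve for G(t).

The substitution u = 2*t**2 + 5/4 works: G'(t) is exactly (dG/du)*(du/dt) for that inner function.
A general antiderivative is -2*cos(2*t**2 + 5/4)/3 + C.
The condition gives C = 1 - 2*cos(13/4)/3 - (-2*cos(13/4)/3) = 1.
So G(t) = 1 - 2*cos(2*t**2 + 5/4)/3.
Check: d/dt[1 - 2*cos(2*t**2 + 5/4)/3] = 8*t*sin(2*t**2 + 5/4)/3 = G'(t).

G(t) = 1 - 2*cos(2*t**2 + 5/4)/3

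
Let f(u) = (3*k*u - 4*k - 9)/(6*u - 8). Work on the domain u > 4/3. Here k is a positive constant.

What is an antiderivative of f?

An antiderivative is F(u) = (k*u - 3*log(3*u/2 - 2))/2.

An antiderivative F(u) passes only if d/du[F] lands on f(u) exactly.
Check: d/du[(k*u - 3*log(3*u/2 - 2))/2] = (3*k*u - 4*k - 9)/(6*u - 8) = f(u).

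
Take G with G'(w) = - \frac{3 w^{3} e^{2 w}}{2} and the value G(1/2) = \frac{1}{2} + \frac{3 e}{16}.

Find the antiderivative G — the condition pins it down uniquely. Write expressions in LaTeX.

G(w) = - \frac{12 w^{3} e^{2 w} - 18 w^{2} e^{2 w} + 18 w e^{2 w} - 9 e^{2 w} - 8}{16}

G'(w) has the shape u'v + uv' for u = - \frac{3 w^{3}}{4} + \frac{9 w^{2}}{8} - \frac{9 w}{8} + \frac{9}{16} and v = e^{2 w} — it is the derivative of the product u*v.
A general antiderivative is \frac{\left(- 12 w^{3} + 18 w^{2} - 18 w + 9\right) e^{2 w}}{16} + C.
The condition gives C = \frac{1}{2} + \frac{3 e}{16} - (\frac{3 e}{16}) = \frac{1}{2}.
So G(w) = - \frac{12 w^{3} e^{2 w} - 18 w^{2} e^{2 w} + 18 w e^{2 w} - 9 e^{2 w} - 8}{16}.
Check: d/dw[- \frac{12 w^{3} e^{2 w} - 18 w^{2} e^{2 w} + 18 w e^{2 w} - 9 e^{2 w} - 8}{16}] = - \frac{3 w^{3} e^{2 w}}{2} = G'(w).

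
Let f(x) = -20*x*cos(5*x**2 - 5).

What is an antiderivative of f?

An antiderivative is F(x) = -2*sin(5*x**2 - 5).

f matches the chain-rule pattern g'(h)*h' with inner function h(x) = 5*x**2 - 5; substituting u = h(x) collapses the integral.
Check: d/dx[-2*sin(5*x**2 - 5)] = -20*x*cos(5*x**2 - 5) = f(x).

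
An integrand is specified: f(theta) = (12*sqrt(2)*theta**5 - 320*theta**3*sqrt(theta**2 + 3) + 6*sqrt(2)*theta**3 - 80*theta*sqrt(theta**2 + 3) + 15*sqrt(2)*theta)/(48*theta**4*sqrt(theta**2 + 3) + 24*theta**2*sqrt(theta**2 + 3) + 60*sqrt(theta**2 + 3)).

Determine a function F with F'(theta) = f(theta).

Recover f(theta) by differentiating a candidate F(theta); any mismatch rules it out.
Check: d/dtheta[(3*sqrt(2)*sqrt(theta**2 + 3) - 20*log(2*theta**4 + theta**2 + 5/2))/12] = (12*sqrt(2)*theta**5 - 320*theta**3*sqrt(theta**2 + 3) + 6*sqrt(2)*theta**3 - 80*theta*sqrt(theta**2 + 3) + 15*sqrt(2)*theta)/(48*theta**4*sqrt(theta**2 + 3) + 24*theta**2*sqrt(theta**2 + 3) + 60*sqrt(theta**2 + 3)) = f(theta).

An antiderivative is F(theta) = (3*sqrt(2)*sqrt(theta**2 + 3) - 20*log(2*theta**4 + theta**2 + 5/2))/12.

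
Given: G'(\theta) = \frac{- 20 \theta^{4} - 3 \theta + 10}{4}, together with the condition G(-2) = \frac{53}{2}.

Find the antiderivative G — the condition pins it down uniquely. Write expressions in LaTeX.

G(\theta) = \frac{- 8 \theta^{5} - 3 \theta^{2} + 20 \theta + 8}{8}

A first test for any G(\theta): its \theta-derivative must equal the given G'(\theta).
A general antiderivative is - \theta^{5} - \frac{3 \theta^{2}}{8} + \frac{5 \theta}{2} + C.
The condition gives C = \frac{53}{2} - (\frac{51}{2}) = 1.
So G(\theta) = \frac{- 8 \theta^{5} - 3 \theta^{2} + 20 \theta + 8}{8}.
Check: d/d\theta[\frac{- 8 \theta^{5} - 3 \theta^{2} + 20 \theta + 8}{8}] = - 5 \theta^{4} - \frac{3 \theta}{4} + \frac{5}{2}, which equals G'(\theta).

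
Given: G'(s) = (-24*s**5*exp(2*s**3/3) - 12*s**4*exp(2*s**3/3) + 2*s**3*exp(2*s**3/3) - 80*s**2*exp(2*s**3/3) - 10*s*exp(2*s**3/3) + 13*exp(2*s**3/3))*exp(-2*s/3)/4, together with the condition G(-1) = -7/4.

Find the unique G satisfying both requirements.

G(s) = -(12*s**3*exp(-2*s/3)*exp(2*s**3/3) + 6*s**2*exp(-2*s/3)*exp(2*s**3/3) + 3*s*exp(-2*s/3)*exp(2*s**3/3) - 8 + 24*exp(-2*s/3)*exp(2*s**3/3))/4

G'(s) has the shape u'v + uv' for u = -3*s**3 - 3*s**2/2 - 3*s/4 - 6 and v = exp(2*s**3/3 - 2*s/3) — it is the derivative of the product u*v.
A general antiderivative is -3*(s**3 + s**2/2 + s/4 + 2)*exp(2*s**3/3 - 2*s/3) + C.
The condition gives C = -7/4 - (-15/4) = 2.
So G(s) = -(12*s**3*exp(-2*s/3)*exp(2*s**3/3) + 6*s**2*exp(-2*s/3)*exp(2*s**3/3) + 3*s*exp(-2*s/3)*exp(2*s**3/3) - 8 + 24*exp(-2*s/3)*exp(2*s**3/3))/4.
Check: d/ds[-(12*s**3*exp(-2*s/3)*exp(2*s**3/3) + 6*s**2*exp(-2*s/3)*exp(2*s**3/3) + 3*s*exp(-2*s/3)*exp(2*s**3/3) - 8 + 24*exp(-2*s/3)*exp(2*s**3/3))/4] = (-24*s**5*exp(2*s**3/3) - 12*s**4*exp(2*s**3/3) + 2*s**3*exp(2*s**3/3) - 80*s**2*exp(2*s**3/3) - 10*s*exp(2*s**3/3) + 13*exp(2*s**3/3))*exp(-2*s/3)/4 = G'(s).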